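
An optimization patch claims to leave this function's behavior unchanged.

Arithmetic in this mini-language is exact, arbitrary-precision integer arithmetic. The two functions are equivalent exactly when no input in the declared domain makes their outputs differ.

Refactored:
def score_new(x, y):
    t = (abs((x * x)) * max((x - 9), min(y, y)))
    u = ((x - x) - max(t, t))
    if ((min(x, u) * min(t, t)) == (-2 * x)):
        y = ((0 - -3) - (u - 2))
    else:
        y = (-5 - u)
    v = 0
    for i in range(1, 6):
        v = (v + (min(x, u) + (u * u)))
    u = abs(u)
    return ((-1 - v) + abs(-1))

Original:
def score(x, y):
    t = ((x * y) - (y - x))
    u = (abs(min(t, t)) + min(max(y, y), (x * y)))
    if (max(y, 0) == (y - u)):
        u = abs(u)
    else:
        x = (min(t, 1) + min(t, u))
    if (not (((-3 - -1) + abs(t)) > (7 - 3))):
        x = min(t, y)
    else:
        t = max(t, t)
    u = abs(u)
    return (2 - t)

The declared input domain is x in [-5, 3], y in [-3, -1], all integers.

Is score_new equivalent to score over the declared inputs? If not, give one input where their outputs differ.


Run the pair on x=-5, y=-3.
score: t becomes 13; next u becomes 10; next (max(y, 0) == (y - u)) evaluates to false; next x becomes 11; next (not (((-3 - -1) + abs(t)) > (7 - 3))) evaluates to false; next t becomes 13; next u becomes 10; next final value -11
score_new: t becomes -75; next u becomes 75; next ((min(x, u) * min(t, t)) == (-2 * x)) evaluates to false; next y becomes -80; next v becomes 0; next at i=1:; next v becomes 5620; next at i=2:; next v becomes 11240; next at i=3:; next v becomes 16860; next at i=4:; next v becomes 22480; next at i=5:; next v becomes 28100; next u becomes 75; next final value -28100
-11 and -28100 differ, so these are not the same function on this domain.
verdict: not equivalent; witness: x=-5, y=-3


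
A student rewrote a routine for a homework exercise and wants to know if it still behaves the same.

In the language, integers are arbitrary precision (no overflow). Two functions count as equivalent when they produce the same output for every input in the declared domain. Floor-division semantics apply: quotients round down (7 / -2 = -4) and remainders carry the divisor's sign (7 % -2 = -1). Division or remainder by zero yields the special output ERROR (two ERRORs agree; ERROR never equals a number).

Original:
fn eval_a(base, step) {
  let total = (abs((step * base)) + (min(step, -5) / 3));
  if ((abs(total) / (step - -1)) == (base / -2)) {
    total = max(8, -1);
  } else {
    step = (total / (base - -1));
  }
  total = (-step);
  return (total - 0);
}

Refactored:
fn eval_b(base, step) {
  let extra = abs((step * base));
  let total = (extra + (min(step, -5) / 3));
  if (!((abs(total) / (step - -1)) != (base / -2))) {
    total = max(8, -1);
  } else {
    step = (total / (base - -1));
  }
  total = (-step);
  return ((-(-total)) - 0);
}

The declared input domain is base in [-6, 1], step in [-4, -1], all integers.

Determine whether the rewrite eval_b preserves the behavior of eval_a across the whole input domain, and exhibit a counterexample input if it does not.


Side by side, the visible changes include: local variable names differ, boolean connective usage differs, comparison usage differs, statement counts differ.
Spot check at base=0, step=-4 — eval_a: total=-2, then ((abs(total) / (step - -1)) == (base / -2)) is false, then step=-2, then total=2, then returns 2. eval_b: extra=0, then total=-2, then (!((abs(total) / (step - -1)) != (base / -2))) is false, then step=-2, then total=2, then returns 2. Both give 2.
An exhaustive pass over the 32 declared inputs shows identical outputs.
verdict: equivalent


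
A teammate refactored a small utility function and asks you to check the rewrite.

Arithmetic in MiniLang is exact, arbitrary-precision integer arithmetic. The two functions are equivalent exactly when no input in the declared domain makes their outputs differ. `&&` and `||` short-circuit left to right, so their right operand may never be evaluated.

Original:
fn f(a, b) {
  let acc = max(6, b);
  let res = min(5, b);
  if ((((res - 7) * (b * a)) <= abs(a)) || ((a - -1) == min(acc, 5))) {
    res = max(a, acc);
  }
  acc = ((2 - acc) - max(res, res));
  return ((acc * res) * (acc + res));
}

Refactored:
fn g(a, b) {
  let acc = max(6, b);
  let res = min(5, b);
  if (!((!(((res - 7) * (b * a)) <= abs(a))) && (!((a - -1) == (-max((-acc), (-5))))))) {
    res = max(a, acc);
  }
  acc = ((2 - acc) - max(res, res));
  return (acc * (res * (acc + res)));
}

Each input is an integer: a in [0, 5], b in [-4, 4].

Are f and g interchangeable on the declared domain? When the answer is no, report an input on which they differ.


Reading the diff, among the changes: min/max/abs usage differs, and boolean connective usage differs.
Tracing a=3, b=-1: f: acc=6, then res=-1, then ((((res - 7) * (b * a)) <= abs(a)) || ((a - -1) == min(acc, 5))) is false, then acc=-3, then returns -12 | g: acc=6, then res=-1, then (!((!(((res - 7) * (b * a)) <= abs(a))) && (!((a - -1) == (-max((-acc), (-5))))))) is false, then acc=-3, then returns -12 — matching result -12.
Checked all 54 inputs in the declared domain: the outputs agree on every one.
verdict: equivalent


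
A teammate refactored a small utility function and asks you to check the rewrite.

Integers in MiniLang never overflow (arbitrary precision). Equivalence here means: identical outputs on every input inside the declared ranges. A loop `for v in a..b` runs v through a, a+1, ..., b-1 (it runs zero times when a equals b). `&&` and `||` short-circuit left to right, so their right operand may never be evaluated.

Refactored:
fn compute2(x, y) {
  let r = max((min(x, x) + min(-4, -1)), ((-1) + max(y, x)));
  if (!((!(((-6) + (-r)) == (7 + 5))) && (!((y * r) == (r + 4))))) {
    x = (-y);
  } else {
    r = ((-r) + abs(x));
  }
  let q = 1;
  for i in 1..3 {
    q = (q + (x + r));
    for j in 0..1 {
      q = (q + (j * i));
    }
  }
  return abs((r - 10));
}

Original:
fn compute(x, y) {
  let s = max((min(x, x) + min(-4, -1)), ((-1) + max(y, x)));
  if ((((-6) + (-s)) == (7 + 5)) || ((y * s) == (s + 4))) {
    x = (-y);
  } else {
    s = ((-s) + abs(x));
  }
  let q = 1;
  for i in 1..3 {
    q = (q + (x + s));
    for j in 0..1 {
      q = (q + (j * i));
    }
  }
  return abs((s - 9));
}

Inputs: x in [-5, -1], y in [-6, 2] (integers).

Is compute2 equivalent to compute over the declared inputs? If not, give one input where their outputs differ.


The rewrite breaks on x=-5, y=-6, where the results are 2 and 1.
compute: s becomes -6; next ((((-6) + (-s)) == (7 + 5)) || ((y * s) == (s + 4))) evaluates to false; next s becomes 11; next q becomes 1; next at i=1:; next q becomes 7; next at j=0:; next q becomes 7; next at i=2:; next q becomes 13; next at j=0:; next q becomes 13; next final value 2
compute2: r becomes -6; next (!((!(((-6) + (-r)) == (7 + 5))) && (!((y * r) == (r + 4))))) evaluates to false; next r becomes 11; next q becomes 1; next at i=1:; next q becomes 7; next at j=0:; next q becomes 7; next at i=2:; next q becomes 13; next at j=0:; next q becomes 13; next final value 1
verdict: not equivalent; witness: x=-5, y=-6


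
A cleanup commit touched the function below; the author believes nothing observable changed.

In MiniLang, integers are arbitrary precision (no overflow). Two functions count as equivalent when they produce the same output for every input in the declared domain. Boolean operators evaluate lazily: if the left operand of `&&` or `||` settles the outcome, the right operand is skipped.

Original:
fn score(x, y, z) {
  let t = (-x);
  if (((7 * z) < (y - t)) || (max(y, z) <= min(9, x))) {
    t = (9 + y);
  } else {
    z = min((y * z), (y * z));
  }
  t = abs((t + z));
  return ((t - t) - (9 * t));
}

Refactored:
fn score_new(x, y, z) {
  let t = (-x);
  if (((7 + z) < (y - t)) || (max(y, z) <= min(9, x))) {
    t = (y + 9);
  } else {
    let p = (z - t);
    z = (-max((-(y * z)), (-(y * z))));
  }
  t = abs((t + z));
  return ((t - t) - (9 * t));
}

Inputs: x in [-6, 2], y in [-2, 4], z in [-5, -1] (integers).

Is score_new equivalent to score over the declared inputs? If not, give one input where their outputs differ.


Consider the input x=-6, y=-2, z=-5.
score: t=6, then (((7 * z) < (y - t)) || (max(y, z) <= min(9, x))) is true, then t=7, then t=2, then returns -18
score_new: t=6, then (((7 + z) < (y - t)) || (max(y, z) <= min(9, x))) is false, then p=-11, then z=10, then t=16, then returns -144
-18 vs -144 — the two versions disagree here.
verdict: not equivalent; witness: x=-6, y=-2, z=-5


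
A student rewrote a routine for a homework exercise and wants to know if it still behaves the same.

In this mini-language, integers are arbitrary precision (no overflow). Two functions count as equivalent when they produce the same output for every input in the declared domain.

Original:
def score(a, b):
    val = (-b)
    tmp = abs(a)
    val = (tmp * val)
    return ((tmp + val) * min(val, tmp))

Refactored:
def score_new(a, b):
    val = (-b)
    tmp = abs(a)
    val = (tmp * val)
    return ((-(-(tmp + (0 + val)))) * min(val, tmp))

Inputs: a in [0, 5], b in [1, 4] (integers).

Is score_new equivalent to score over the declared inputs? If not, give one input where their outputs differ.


Behavior is preserved: although arithmetic usage differs, constant usage differs, the outputs never diverge.
Spot check at a=5, b=4 — score: val becomes -4; next tmp becomes 5; next val becomes -20; next final value 300. score_new: val becomes -4; next tmp becomes 5; next val becomes -20; next final value 300. Both give 300.
Checked all 24 inputs in the declared domain: the outputs agree on every one.
verdict: equivalent


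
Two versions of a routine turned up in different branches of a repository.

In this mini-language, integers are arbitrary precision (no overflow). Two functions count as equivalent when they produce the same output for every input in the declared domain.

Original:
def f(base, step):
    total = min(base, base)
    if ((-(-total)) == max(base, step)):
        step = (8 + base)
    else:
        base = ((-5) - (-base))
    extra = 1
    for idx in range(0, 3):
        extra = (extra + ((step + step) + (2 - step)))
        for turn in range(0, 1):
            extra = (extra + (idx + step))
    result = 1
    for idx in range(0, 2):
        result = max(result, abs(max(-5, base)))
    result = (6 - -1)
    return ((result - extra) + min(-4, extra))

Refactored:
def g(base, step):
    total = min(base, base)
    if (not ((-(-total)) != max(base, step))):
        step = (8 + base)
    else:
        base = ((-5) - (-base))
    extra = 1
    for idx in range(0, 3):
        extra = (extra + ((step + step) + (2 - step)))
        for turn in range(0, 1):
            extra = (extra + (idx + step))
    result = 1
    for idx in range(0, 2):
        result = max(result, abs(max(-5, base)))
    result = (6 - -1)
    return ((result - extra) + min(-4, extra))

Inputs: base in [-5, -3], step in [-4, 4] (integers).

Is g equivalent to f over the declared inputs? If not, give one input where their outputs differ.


Reading the diff, among the changes: boolean connective usage differs, and comparison usage differs.
Tracing base=-3, step=4: f: total := -3 | ((-(-total)) == max(base, step)): false | base := -8 | extra := 1 | iter idx=0: | extra := 7 | iter turn=0: | extra := 11 | iter idx=1: | extra := 17 | iter turn=0: | extra := 22 | iter idx=2: | extra := 28 | iter turn=0: | extra := 34 | result := 1 | iter idx=0: | result := 5 | iter idx=1: | result := 5 | result := 7 | result -31 | g: total := -3 | (not ((-(-total)) != max(base, step))): false | base := -8 | extra := 1 | iter idx=0: | extra := 7 | iter turn=0: | extra := 11 | iter idx=1: | extra := 17 | iter turn=0: | extra := 22 | iter idx=2: | extra := 28 | iter turn=0: | extra := 34 | result := 1 | iter idx=0: | result := 5 | iter idx=1: | result := 5 | result := 7 | result -31 — matching result -31.
Every one of the 27 inputs gives matching results.
verdict: equivalent


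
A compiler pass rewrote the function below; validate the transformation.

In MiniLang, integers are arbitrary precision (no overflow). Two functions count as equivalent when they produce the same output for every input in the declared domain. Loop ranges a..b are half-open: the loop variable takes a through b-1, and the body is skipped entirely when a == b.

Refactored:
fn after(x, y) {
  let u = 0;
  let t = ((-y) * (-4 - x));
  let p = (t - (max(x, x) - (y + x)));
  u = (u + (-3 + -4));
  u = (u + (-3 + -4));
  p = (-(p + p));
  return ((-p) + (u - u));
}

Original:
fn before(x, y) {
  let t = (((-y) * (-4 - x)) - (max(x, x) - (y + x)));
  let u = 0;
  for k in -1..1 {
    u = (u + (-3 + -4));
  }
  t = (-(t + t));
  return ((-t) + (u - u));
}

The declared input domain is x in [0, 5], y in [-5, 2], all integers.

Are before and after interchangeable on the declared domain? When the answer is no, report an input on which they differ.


Equivalent — the differences include constant usage differs, loop structure differs, arithmetic usage differs, statement counts differ, local variable names differ, yet no declared input distinguishes the two.
Tracing x=3, y=2: before: t := 16 | u := 0 | iter k=-1: | u := -7 | iter k=0: | u := -14 | t := -32 | result 32 | after: u := 0 | t := 14 | p := 16 | u := -7 | u := -14 | p := -32 | result 32 — matching result 32.
Every one of the 48 inputs gives matching results.
verdict: equivalent


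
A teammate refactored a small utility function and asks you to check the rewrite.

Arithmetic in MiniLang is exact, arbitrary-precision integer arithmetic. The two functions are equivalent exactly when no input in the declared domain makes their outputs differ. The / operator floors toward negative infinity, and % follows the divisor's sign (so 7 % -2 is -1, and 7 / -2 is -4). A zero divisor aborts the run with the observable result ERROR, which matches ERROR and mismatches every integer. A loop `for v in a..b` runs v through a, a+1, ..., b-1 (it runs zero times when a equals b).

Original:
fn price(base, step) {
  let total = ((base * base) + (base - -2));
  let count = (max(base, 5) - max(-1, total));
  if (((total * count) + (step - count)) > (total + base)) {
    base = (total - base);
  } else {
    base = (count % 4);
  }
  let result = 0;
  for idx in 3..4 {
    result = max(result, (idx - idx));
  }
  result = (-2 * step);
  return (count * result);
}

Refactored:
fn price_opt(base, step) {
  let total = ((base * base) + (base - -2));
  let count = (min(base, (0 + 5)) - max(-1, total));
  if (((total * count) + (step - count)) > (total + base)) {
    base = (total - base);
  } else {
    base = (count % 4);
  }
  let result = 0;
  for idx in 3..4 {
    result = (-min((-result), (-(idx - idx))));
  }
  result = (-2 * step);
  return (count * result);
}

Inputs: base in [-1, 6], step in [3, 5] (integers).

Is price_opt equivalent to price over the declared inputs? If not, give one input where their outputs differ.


On input base=-1, step=3, price returns -18 while price_opt returns 18.
verdict: not equivalent; witness: base=-1, step=3


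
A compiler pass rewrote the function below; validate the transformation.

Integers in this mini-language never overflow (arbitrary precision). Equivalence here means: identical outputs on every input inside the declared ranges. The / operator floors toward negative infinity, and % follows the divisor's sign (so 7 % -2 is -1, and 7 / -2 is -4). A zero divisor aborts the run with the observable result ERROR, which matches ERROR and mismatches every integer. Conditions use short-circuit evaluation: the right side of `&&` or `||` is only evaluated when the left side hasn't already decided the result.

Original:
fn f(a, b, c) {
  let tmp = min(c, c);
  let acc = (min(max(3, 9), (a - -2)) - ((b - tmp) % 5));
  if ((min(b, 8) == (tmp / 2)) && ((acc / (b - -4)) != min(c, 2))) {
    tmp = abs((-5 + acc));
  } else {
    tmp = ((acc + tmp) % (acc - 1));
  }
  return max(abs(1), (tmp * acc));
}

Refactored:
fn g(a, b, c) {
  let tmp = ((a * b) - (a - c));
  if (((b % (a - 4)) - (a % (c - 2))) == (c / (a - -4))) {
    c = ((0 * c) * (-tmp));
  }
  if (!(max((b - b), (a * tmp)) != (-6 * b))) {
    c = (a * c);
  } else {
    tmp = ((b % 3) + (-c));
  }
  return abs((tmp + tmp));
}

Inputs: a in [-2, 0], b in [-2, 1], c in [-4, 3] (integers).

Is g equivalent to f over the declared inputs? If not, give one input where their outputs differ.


Not equivalent: a=-2, b=-2, c=-4 separates them (1 vs 10).
f: tmp := -4 | acc := -2 | ((min(b, 8) == (tmp / 2)) && ((acc / (b - -4)) != min(c, 2))): true | tmp := 7 | result 1
g: tmp := 2 | (((b % (a - 4)) - (a % (c - 2))) == (c / (a - -4))): false | (!(max((b - b), (a * tmp)) != (-6 * b))): false | tmp := 5 | result 10
verdict: not equivalent; witness: a=-2, b=-2, c=-4


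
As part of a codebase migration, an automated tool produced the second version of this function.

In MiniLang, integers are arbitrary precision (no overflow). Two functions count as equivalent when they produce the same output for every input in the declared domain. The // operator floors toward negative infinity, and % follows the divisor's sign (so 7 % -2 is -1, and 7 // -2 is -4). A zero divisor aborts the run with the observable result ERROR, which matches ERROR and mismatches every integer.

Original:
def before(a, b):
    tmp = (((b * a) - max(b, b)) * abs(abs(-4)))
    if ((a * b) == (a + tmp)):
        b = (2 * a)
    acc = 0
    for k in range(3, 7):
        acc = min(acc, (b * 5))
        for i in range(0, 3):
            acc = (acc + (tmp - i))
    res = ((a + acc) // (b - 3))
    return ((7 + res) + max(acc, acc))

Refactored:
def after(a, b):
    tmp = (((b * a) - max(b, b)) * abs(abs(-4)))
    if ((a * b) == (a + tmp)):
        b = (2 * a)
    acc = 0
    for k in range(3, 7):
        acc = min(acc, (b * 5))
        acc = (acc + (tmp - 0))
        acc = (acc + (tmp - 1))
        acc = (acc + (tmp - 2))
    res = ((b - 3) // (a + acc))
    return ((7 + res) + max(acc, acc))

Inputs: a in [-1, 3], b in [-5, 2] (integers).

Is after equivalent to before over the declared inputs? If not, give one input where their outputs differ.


There is a counterexample at a=-1, b=-5: 87 on one side, 98 on the other.
before: tmp = 40; ((a * b) == (a + tmp)) -> false; acc = 0; [k=3]; acc = -25; [i=0]; acc = 15; [i=1]; acc = 54; [i=2]; acc = 92; [k=4]; acc = -25; [i=0]; acc = 15; [i=1]; acc = 54; [i=2]; acc = 92; [k=5]; acc = -25; [i=0]; acc = 15; [i=1]; acc = 54; [i=2]; acc = 92; [k=6]; acc = -25; [i=0]; acc = 15; [i=1]; acc = 54; [i=2]; acc = 92; res = -12; return 87
after: tmp = 40; ((a * b) == (a + tmp)) -> false; acc = 0; [k=3]; acc = -25; acc = 15; acc = 54; acc = 92; [k=4]; acc = -25; acc = 15; acc = 54; acc = 92; [k=5]; acc = -25; acc = 15; acc = 54; acc = 92; [k=6]; acc = -25; acc = 15; acc = 54; acc = 92; res = -1; return 98
verdict: not equivalent; witness: a=-1, b=-5


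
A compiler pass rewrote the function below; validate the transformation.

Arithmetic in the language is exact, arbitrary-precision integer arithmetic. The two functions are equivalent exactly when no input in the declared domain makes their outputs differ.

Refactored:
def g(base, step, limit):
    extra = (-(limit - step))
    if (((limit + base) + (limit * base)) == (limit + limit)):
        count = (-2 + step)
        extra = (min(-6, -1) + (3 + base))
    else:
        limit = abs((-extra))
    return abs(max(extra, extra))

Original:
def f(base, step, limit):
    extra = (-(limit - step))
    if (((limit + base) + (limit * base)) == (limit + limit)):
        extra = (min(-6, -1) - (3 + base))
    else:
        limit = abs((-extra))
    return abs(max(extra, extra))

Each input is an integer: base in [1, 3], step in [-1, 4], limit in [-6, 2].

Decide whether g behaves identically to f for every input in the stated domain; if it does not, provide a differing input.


The rewrite breaks on base=2, step=-1, limit=-2, where the results are 11 and 1.
f: extra = 1; (((limit + base) + (limit * base)) == (limit + limit)) -> true; extra = -11; return 11
g: extra = 1; (((limit + base) + (limit * base)) == (limit + limit)) -> true; count = -3; extra = -1; return 1
verdict: not equivalent; witness: base=2, step=-1, limit=-2


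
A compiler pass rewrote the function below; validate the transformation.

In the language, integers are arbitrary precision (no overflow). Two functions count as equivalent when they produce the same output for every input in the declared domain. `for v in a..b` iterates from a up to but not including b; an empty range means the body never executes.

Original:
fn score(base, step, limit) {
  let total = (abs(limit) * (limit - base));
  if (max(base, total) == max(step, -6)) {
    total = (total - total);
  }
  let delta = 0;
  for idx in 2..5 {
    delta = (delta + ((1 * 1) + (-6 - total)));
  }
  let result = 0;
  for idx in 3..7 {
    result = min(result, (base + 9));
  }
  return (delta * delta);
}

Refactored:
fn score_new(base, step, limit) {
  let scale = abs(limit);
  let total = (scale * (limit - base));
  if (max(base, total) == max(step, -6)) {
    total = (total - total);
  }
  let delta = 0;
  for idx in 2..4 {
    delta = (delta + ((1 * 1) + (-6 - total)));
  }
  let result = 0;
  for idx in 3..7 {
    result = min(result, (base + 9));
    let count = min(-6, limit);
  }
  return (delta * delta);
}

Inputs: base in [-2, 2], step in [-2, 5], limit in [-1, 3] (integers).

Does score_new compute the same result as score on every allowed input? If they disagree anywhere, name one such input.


Take base=-2, step=-2, limit=-1.
score: total = 1; (max(base, total) == max(step, -6)) -> false; delta = 0; [idx=2]; delta = -6; [idx=3]; delta = -12; [idx=4]; delta = -18; result = 0; [idx=3]; result = 0; [idx=4]; result = 0; [idx=5]; result = 0; [idx=6]; result = 0; return 324
score_new: scale = 1; total = 1; (max(base, total) == max(step, -6)) -> false; delta = 0; [idx=2]; delta = -6; [idx=3]; delta = -12; result = 0; [idx=3]; result = 0; count = -6; [idx=4]; result = 0; count = -6; [idx=5]; result = 0; count = -6; [idx=6]; result = 0; count = -6; return 144
324 vs 144 — the two versions disagree here.
verdict: not equivalent; witness: base=-2, step=-2, limit=-1


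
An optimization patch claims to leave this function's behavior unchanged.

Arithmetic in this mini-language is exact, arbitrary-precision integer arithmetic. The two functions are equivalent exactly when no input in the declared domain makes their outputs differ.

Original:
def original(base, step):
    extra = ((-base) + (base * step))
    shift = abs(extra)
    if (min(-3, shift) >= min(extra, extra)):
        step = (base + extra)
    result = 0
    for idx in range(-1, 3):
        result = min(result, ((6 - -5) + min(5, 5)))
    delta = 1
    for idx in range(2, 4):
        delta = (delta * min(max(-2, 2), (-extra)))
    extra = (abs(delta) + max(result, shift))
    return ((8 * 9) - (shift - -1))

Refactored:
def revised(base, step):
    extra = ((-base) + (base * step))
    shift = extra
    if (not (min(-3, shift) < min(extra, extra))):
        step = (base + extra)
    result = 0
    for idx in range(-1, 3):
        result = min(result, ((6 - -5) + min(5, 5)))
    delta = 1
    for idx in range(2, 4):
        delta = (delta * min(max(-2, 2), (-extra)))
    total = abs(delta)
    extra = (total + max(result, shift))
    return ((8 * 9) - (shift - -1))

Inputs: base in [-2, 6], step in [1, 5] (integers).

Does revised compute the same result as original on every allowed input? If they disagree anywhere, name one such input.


Evaluate both at base=-2, step=2.
original: extra = -2; shift = 2; (min(-3, shift) >= min(extra, extra)) -> false; result = 0; [idx=-1]; result = 0; [idx=0]; result = 0; [idx=1]; result = 0; [idx=2]; result = 0; delta = 1; [idx=2]; delta = 2; [idx=3]; delta = 4; extra = 6; return 69
revised: extra = -2; shift = -2; (not (min(-3, shift) < min(extra, extra))) -> false; result = 0; [idx=-1]; result = 0; [idx=0]; result = 0; [idx=1]; result = 0; [idx=2]; result = 0; delta = 1; [idx=2]; delta = 2; [idx=3]; delta = 4; total = 4; extra = 4; return 73
69 against 73: the behavior changed.
verdict: not equivalent; witness: base=-2, step=2


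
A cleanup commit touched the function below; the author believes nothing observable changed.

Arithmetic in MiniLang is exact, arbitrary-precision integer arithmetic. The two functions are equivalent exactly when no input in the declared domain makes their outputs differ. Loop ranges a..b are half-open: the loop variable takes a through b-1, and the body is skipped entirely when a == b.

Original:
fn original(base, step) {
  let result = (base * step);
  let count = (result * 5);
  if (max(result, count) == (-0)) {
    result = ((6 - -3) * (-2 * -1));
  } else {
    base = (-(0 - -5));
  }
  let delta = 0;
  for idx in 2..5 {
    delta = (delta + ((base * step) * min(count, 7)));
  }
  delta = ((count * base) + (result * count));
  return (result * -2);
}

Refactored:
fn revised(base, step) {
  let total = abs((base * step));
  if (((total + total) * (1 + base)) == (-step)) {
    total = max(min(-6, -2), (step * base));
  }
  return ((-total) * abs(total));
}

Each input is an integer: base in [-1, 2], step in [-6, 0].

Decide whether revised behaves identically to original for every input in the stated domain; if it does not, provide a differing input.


The rewrite breaks on base=-1, step=-6, where the results are -12 and -36.
original: result := 6 | count := 30 | (max(result, count) == (-0)): false | base := -5 | delta := 0 | iter idx=2: | delta := 210 | iter idx=3: | delta := 420 | iter idx=4: | delta := 630 | delta := 30 | result -12
revised: total := 6 | (((total + total) * (1 + base)) == (-step)): false | result -36
verdict: not equivalent; witness: base=-1, step=-6


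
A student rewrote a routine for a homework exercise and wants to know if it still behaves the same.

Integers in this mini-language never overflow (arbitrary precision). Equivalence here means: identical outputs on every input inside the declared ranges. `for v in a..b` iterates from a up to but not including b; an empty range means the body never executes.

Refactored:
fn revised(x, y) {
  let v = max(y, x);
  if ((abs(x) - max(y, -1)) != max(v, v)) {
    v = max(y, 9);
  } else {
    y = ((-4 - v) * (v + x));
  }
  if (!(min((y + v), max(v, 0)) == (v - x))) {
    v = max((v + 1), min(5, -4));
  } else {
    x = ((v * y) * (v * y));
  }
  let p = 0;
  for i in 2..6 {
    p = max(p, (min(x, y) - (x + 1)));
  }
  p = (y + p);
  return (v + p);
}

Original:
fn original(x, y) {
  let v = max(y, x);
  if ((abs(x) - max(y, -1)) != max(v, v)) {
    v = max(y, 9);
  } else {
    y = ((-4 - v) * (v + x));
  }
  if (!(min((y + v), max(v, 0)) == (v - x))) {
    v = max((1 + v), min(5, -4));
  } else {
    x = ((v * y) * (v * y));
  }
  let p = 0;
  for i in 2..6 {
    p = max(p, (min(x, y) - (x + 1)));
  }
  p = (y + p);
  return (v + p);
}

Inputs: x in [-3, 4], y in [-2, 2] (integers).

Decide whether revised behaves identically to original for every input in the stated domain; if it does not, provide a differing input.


Differences: same computation, different form — yet all 40 inputs agree.
verdict: equivalent


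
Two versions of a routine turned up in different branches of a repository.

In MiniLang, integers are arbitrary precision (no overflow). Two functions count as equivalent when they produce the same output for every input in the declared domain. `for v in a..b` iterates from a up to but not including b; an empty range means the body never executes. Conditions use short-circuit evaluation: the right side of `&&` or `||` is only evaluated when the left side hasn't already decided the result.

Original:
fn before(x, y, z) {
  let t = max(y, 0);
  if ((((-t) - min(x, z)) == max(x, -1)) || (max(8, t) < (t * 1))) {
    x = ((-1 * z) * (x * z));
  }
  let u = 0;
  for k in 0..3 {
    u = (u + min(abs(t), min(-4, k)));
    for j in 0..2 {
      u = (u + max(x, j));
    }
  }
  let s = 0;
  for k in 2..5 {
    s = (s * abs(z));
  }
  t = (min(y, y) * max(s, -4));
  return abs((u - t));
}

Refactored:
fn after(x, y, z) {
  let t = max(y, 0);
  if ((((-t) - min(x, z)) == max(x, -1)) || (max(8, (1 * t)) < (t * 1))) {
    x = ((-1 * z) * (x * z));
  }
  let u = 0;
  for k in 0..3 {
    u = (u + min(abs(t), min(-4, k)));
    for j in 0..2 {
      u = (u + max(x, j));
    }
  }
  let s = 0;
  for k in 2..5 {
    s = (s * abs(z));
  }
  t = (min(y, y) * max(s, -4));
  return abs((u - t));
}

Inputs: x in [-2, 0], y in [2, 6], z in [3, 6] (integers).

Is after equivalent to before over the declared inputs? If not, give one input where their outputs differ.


This is a faithful refactor — arithmetic usage differs; constant usage differs, but the computed results match everywhere.
One worked example (x=-1, y=5, z=4) — before: t = 5; ((((-t) - min(x, z)) == max(x, -1)) || (max(8, t) < (t * 1))) -> false; u = 0; [k=0]; u = -4; [j=0]; u = -4; [j=1]; u = -3; [k=1]; u = -7; [j=0]; u = -7; [j=1]; u = -6; [k=2]; u = -10; [j=0]; u = -10; [j=1]; u = -9; s = 0; [k=2]; s = 0; [k=3]; s = 0; [k=4]; s = 0; t = 0; return 9; after: t = 5; ((((-t) - min(x, z)) == max(x, -1)) || (max(8, (1 * t)) < (t * 1))) -> false; u = 0; [k=0]; u = -4; [j=0]; u = -4; [j=1]; u = -3; [k=1]; u = -7; [j=0]; u = -7; [j=1]; u = -6; [k=2]; u = -10; [j=0]; u = -10; [j=1]; u = -9; s = 0; [k=2]; s = 0; [k=3]; s = 0; [k=4]; s = 0; t = 0; return 9; agreement on 9.
Checked all 60 inputs in the declared domain: the outputs agree on every one.
verdict: equivalent


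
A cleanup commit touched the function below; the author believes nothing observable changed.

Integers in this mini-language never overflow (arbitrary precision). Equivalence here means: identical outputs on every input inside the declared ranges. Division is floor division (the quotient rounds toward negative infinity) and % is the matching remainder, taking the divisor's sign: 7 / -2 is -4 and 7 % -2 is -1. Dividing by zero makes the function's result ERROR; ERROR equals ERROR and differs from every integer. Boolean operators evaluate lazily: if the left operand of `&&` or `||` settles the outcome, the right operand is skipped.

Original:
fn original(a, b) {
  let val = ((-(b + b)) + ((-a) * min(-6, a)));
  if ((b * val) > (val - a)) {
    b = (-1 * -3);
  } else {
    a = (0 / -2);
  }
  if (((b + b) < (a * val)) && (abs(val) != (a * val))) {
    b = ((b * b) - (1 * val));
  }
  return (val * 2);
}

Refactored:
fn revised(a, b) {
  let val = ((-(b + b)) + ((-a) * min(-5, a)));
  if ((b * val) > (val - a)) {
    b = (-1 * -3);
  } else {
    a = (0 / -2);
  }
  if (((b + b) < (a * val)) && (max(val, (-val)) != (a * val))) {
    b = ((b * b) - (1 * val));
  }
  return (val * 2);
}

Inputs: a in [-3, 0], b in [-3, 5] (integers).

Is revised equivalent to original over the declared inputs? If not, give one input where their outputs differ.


There is a counterexample at a=-3, b=-3: -24 on one side, -18 on the other.
original: val = -12; ((b * val) > (val - a)) -> true; b = 3; (((b + b) < (a * val)) && (abs(val) != (a * val))) -> true; b = 21; return -24
revised: val = -9; ((b * val) > (val - a)) -> true; b = 3; (((b + b) < (a * val)) && (max(val, (-val)) != (a * val))) -> true; b = 18; return -18
verdict: not equivalent; witness: a=-3, b=-3


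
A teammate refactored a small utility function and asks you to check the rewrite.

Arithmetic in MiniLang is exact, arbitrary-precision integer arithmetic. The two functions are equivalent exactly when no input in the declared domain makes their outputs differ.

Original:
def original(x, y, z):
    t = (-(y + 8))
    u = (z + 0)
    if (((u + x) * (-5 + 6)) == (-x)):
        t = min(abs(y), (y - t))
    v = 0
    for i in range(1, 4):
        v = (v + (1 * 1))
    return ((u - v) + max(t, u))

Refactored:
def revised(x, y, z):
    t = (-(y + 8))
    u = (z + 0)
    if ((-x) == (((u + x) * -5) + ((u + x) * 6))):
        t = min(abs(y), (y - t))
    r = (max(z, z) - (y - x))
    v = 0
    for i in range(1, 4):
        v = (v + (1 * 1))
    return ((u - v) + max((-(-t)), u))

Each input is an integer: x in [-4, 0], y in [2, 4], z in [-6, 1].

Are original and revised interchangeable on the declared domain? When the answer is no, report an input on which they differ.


This is a faithful refactor — min/max/abs usage differs, and local variable names differ, and arithmetic usage differs, and statement counts differ, but the computed results match everywhere.
Spot check at x=-2, y=4, z=-4 — original: t = -12; u = -4; (((u + x) * (-5 + 6)) == (-x)) -> false; v = 0; [i=1]; v = 1; [i=2]; v = 2; [i=3]; v = 3; return -11. revised: t = -12; u = -4; ((-x) == (((u + x) * -5) + ((u + x) * 6))) -> false; r = -10; v = 0; [i=1]; v = 1; [i=2]; v = 2; [i=3]; v = 3; return -11. Both give -11.
Every one of the 120 inputs gives matching results.
verdict: equivalent


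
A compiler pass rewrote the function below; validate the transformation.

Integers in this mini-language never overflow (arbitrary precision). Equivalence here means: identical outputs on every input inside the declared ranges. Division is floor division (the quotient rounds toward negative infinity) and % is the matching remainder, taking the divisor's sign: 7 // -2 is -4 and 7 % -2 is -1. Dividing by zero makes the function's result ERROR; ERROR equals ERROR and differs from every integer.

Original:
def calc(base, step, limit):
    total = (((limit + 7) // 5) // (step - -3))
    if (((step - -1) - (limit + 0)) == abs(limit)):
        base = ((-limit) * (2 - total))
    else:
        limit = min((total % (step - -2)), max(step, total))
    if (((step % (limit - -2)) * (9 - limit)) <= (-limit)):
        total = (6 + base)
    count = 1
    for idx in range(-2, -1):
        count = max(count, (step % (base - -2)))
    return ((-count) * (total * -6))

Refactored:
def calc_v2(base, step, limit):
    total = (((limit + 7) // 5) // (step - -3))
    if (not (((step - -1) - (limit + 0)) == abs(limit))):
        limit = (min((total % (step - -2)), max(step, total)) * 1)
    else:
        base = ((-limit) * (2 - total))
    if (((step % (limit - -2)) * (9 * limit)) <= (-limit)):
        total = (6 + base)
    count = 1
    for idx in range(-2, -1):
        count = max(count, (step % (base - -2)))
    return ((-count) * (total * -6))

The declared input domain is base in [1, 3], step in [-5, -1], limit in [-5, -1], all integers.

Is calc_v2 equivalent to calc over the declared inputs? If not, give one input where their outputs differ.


These are not equivalent — on base=1, step=-5, limit=-5 the outputs split (0 vs 42).
calc: total := 0 | (((step - -1) - (limit + 0)) == abs(limit)): false | limit := 0 | (((step % (limit - -2)) * (9 - limit)) <= (-limit)): false | count := 1 | iter idx=-2: | count := 1 | result 0
calc_v2: total := 0 | (not (((step - -1) - (limit + 0)) == abs(limit))): true | limit := 0 | (((step % (limit - -2)) * (9 * limit)) <= (-limit)): true | total := 7 | count := 1 | iter idx=-2: | count := 1 | result 42
verdict: not equivalent; witness: base=1, step=-5, limit=-5


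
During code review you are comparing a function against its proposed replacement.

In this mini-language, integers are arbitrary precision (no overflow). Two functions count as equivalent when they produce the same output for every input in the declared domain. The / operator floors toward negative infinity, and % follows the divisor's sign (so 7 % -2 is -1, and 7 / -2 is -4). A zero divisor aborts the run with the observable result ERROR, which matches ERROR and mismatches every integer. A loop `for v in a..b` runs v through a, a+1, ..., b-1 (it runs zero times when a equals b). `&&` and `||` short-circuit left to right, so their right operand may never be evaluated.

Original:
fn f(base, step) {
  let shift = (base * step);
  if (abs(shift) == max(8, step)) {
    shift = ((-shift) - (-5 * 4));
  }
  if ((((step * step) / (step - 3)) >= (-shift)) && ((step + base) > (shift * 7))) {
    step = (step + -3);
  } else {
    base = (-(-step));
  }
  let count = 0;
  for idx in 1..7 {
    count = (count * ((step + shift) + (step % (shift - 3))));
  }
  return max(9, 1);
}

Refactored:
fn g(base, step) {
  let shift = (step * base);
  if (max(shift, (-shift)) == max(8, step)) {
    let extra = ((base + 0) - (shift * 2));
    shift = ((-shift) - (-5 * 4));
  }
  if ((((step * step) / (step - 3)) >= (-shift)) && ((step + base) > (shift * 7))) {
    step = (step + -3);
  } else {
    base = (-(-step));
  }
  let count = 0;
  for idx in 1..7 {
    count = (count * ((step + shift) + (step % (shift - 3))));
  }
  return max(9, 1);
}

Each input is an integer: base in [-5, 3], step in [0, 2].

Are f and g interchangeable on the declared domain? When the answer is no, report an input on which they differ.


Behavior is preserved: although min/max/abs usage differs; and statement counts differ; and local variable names differ; and arithmetic usage differs; and constant usage differs, the outputs never diverge.
One worked example (base=1, step=2) — f: shift = 2; (abs(shift) == max(8, step)) -> false; ((((step * step) / (step - 3)) >= (-shift)) && ((step + base) > (shift * 7))) -> false; base = 2; count = 0; [idx=1]; count = 0; [idx=2]; count = 0; [idx=3]; count = 0; [idx=4]; count = 0; [idx=5]; count = 0; [idx=6]; count = 0; return 9; g: shift = 2; (max(shift, (-shift)) == max(8, step)) -> false; ((((step * step) / (step - 3)) >= (-shift)) && ((step + base) > (shift * 7))) -> false; base = 2; count = 0; [idx=1]; count = 0; [idx=2]; count = 0; [idx=3]; count = 0; [idx=4]; count = 0; [idx=5]; count = 0; [idx=6]; count = 0; return 9; agreement on 9.
Across all 27 domain points the two functions coincide.
verdict: equivalent


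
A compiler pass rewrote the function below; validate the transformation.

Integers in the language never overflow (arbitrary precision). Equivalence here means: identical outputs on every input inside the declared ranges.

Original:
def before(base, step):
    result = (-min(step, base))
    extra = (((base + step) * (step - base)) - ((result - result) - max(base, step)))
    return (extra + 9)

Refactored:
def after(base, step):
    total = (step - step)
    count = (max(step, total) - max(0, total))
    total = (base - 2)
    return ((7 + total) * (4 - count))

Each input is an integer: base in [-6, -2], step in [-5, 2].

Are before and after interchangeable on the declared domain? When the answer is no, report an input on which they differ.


There is a counterexample at base=-6, step=-5: -7 on one side, -4 on the other.
before: result := 6 | extra := -16 | result -7
after: total := 0 | count := 0 | total := -8 | result -4
verdict: not equivalent; witness: base=-6, step=-5


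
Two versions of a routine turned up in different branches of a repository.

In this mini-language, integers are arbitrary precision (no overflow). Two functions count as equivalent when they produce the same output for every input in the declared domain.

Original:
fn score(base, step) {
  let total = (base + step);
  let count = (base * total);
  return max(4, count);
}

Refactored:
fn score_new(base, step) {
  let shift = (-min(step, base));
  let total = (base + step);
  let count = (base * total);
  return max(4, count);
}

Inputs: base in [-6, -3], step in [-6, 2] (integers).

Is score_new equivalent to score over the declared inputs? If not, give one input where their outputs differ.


Whatever the rewrite altered, no input in the stated domain can expose a difference.
As a probe, take base=-4, step=0: score runs total becomes -4; next count becomes 16; next final value 16; score_new runs shift becomes 4; next total becomes -4; next count becomes 16; next final value 16; both end at 16.
An exhaustive pass over the 36 declared inputs shows identical outputs.
verdict: equivalent


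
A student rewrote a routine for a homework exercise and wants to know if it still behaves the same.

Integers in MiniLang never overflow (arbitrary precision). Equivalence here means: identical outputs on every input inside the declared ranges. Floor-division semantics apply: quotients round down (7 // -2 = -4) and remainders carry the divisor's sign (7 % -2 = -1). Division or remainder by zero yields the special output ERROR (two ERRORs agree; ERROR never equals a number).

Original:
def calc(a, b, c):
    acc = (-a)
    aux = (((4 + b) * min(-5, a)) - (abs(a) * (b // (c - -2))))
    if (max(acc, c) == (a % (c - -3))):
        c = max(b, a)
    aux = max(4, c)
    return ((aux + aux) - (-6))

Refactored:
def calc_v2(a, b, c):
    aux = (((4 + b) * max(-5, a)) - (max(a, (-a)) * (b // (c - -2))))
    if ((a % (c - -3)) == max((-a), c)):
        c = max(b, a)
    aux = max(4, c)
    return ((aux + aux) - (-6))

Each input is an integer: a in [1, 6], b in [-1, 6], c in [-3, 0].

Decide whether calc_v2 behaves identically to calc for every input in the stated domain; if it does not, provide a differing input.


Equivalent. The edit looks behavioral (`min(-5, a)` became `max(-5, a)`), but over these ranges it never changes the outcome.
Every one of the 192 inputs gives matching results.
One worked example (a=3, b=6, c=-2) — calc: acc becomes -3; next hits division by zero so the output is ERROR; calc_v2: hits division by zero so the output is ERROR; agreement on ERROR.
verdict: equivalent
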